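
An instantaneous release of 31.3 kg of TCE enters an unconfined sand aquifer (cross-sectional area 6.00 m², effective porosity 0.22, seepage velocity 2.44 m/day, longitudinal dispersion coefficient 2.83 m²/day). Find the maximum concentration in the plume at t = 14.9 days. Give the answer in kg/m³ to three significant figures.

1.03 kg/m³

The peak of an instantaneous 1D plume sits at x = vt; there the Gaussian factor is 1 and C_max = M/(n_e·A·√(4πDt)), where n_e·A is the pore area the mass is dissolved in.
√(4πDt) = √(4π × 2.83 × 14.9) = 23.02 m, so C_max = 31.3/(0.22 × 6.00 × 23.02) = 1.03 kg/m³.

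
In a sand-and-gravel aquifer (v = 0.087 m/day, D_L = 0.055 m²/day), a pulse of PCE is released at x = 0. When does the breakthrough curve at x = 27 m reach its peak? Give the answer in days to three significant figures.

303 days

For the 1D instantaneous-source solution, setting ∂C/∂t = 0 at fixed x gives v²t² + 2Dt − x² = 0, so t = (√(D² + v²x²) − D)/v².
√(D² + v²x²) = √(0.055² + 0.087² × 27²) = 2.350; v² = 0.007569.
t = (2.350 − 0.055)/0.007569 = 303 days (vs. the pure-advection estimate x/v = 310 d).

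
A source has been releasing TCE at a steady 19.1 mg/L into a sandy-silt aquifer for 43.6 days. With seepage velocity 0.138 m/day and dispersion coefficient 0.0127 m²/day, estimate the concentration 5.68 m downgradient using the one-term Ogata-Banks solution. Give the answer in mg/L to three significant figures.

11.9 mg/L

For a continuous step input, C/C₀ ≈ ½·erfc((x−vt)/(2√(Dt))).
vt = 0.138 × 43.6 = 6.0168 m and 2√(Dt) = 2√(0.0127 × 43.6) = 1.488 m.
Argument (x−vt)/(2√(Dt)) = (5.68 − 6.0168)/1.488 = -0.2263; ½·erfc(-0.2263) = 0.6255.
C = 19.1 × 0.6255 = 11.9 mg/L.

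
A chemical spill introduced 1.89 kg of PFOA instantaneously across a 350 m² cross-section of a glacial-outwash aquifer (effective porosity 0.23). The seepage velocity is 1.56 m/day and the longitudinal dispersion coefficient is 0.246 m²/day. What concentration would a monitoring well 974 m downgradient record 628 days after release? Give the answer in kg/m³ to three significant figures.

For an instantaneous plane source, C(x,t) = M/(n_e·A·√(4πDt)) · exp(−(x−vt)²/(4Dt)), with n_e·A the pore (flow) area.
Plume center vt = 1.56 × 628 = 979.68 m, so the well at 974 m is 5.68 m upgradient of the peak.
√(4πDt) = 44.06 m, giving peak height M/(n_e·A·√(4πDt)) = 1.89/(0.23 × 350 × 44.06) = 0.0005329 kg/m³.
(x−vt)²/(4Dt) = (-5.68)²/(4 × 0.246 × 628) = 0.05221; exp(−0.05221) = 0.9491.
C = 0.0005329 × 0.9491 = 0.000506 kg/m³.

0.000506 kg/m³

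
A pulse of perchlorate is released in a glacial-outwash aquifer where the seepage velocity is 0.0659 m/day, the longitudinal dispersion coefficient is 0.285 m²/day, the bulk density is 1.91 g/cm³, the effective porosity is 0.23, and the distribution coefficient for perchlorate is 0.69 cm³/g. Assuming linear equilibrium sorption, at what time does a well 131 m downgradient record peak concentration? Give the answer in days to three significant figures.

Retardation factor R = 1 + ρ_b·K_d/n = 1 + 1.91 × 0.69/0.23 = 6.730.
Sorption retards both mechanisms: v_R = v/R = 0.009792 m/day, D_R = D/R = 0.04235 m²/day.
Peak time from v_R²t² + 2D_R t − x² = 0: t = (√(D_R² + v_R²x²) − D_R)/v_R².
√(D_R² + v_R²x²) = √(0.04235² + 0.009792² × 131²) = 1.283; v_R² = 9.588e-05.
t = (1.283 − 0.04235)/9.588e-05 = 12900 days.

12900 days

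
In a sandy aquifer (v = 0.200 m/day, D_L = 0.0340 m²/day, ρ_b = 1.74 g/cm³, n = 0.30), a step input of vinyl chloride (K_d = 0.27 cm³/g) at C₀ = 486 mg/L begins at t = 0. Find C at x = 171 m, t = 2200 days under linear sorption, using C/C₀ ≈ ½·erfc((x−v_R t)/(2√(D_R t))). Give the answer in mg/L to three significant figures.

255 mg/L

Retardation factor R = 1 + ρ_b·K_d/n = 1 + 1.74 × 0.27/0.30 = 2.566.
Sorption retards both mechanisms: v_R = v/R = 0.07794 m/day, D_R = D/R = 0.01325 m²/day.
v_R·t = 0.07794 × 2200 = 171.468 m; 2√(D_R t) = 10.80 m; argument = (171 − 171.468)/10.80 = -0.04333.
C = C₀ × ½·erfc(-0.04333) = 486 × 0.5244 = 255 mg/L.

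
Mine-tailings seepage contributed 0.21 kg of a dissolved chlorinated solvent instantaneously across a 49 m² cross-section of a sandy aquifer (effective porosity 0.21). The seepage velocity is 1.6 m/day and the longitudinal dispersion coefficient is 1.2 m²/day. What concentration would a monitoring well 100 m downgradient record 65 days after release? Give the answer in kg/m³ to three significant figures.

0.000619 kg/m³

For an instantaneous plane source, C(x,t) = M/(n_e·A·√(4πDt)) · exp(−(x−vt)²/(4Dt)), with n_e·A the pore (flow) area.
Plume center vt = 1.6 × 65 = 104 m, so the well at 100 m is 4 m upgradient of the peak.
√(4πDt) = 31.31 m, giving peak height M/(n_e·A·√(4πDt)) = 0.21/(0.21 × 49 × 31.31) = 0.0006518 kg/m³.
(x−vt)²/(4Dt) = (-4)²/(4 × 1.2 × 65) = 0.05128; exp(−0.05128) = 0.9500.
C = 0.0006518 × 0.9500 = 0.000619 kg/m³.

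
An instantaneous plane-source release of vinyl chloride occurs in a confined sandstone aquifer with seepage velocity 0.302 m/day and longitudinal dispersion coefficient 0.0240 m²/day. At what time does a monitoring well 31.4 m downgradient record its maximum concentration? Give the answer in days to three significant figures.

For the 1D instantaneous-source solution, setting ∂C/∂t = 0 at fixed x gives v²t² + 2Dt − x² = 0, so t = (√(D² + v²x²) − D)/v².
√(D² + v²x²) = √(0.0240² + 0.302² × 31.4²) = 9.483; v² = 0.091204.
t = (9.483 − 0.0240)/0.091204 = 104 days (vs. the pure-advection estimate x/v = 104 d).

104 days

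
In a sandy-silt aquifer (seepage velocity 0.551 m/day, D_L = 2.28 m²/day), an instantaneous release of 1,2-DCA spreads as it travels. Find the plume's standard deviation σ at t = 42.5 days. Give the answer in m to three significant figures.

Dispersive spreading gives a Gaussian with σ² = 2Dt; advection only shifts the center.
σ = √(2 × 2.28 × 42.5) = 13.9 m.

13.9 m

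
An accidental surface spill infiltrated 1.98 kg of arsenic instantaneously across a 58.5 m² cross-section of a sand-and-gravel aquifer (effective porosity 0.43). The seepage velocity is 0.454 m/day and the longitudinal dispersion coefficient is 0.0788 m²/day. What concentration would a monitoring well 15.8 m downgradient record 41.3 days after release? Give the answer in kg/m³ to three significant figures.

For an instantaneous plane source, C(x,t) = M/(n_e·A·√(4πDt)) · exp(−(x−vt)²/(4Dt)), with n_e·A the pore (flow) area.
Plume center vt = 0.454 × 41.3 = 18.7502 m, so the well at 15.8 m is 2.9502 m upgradient of the peak.
√(4πDt) = 6.395 m, giving peak height M/(n_e·A·√(4πDt)) = 1.98/(0.43 × 58.5 × 6.395) = 0.01231 kg/m³.
(x−vt)²/(4Dt) = (-2.9502)²/(4 × 0.0788 × 41.3) = 0.6686; exp(−0.6686) = 0.5124.
C = 0.01231 × 0.5124 = 0.00631 kg/m³.

0.00631 kg/m³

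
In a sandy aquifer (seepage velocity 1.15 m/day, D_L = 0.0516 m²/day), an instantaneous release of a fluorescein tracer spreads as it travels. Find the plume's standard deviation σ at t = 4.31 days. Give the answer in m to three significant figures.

Dispersive spreading gives a Gaussian with σ² = 2Dt; advection only shifts the center.
σ = √(2 × 0.0516 × 4.31) = 0.667 m.

0.667 m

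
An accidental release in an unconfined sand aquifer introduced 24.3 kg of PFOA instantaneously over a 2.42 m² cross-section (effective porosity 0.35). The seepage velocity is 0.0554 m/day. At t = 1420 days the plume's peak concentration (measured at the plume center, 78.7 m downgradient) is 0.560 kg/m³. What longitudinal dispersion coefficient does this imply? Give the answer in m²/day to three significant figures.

0.147 m²/day

At the plume center C_max = M/(n_e·A·√(4πDt)), so D = M²/(4πt·(n_e·A·C_max)²).
n_e·A·C_max = 0.35 × 2.42 × 0.560 = 0.4743 kg/m.
D = 24.3²/(4π × 1420 × 0.4743²) = 0.147 m²/day.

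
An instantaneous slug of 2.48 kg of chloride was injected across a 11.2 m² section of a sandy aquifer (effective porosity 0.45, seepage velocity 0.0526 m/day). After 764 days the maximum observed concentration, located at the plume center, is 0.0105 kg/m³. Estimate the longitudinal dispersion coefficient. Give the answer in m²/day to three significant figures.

0.229 m²/day

At the plume center C_max = M/(n_e·A·√(4πDt)), so D = M²/(4πt·(n_e·A·C_max)²).
n_e·A·C_max = 0.45 × 11.2 × 0.0105 = 0.05292 kg/m.
D = 2.48²/(4π × 764 × 0.05292²) = 0.229 m²/day.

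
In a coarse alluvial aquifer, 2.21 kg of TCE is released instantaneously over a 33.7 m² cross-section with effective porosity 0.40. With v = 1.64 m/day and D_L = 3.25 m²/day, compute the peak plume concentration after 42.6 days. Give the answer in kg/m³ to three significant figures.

The peak of an instantaneous 1D plume sits at x = vt; there the Gaussian factor is 1 and C_max = M/(n_e·A·√(4πDt)), where n_e·A is the pore area the mass is dissolved in.
√(4πDt) = √(4π × 3.25 × 42.6) = 41.71 m, so C_max = 2.21/(0.40 × 33.7 × 41.71) = 0.00393 kg/m³.

0.00393 kg/m³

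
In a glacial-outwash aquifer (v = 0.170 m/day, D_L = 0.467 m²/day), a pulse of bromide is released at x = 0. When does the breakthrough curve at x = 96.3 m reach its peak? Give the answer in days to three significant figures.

551 days

For the 1D instantaneous-source solution, setting ∂C/∂t = 0 at fixed x gives v²t² + 2Dt − x² = 0, so t = (√(D² + v²x²) − D)/v².
√(D² + v²x²) = √(0.467² + 0.170² × 96.3²) = 16.38; v² = 0.0289.
t = (16.38 − 0.467)/0.0289 = 551 days (vs. the pure-advection estimate x/v = 566 d).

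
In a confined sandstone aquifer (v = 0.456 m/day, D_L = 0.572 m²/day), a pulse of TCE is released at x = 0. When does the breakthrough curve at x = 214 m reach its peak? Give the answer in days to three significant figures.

For the 1D instantaneous-source solution, setting ∂C/∂t = 0 at fixed x gives v²t² + 2Dt − x² = 0, so t = (√(D² + v²x²) − D)/v².
√(D² + v²x²) = √(0.572² + 0.456² × 214²) = 97.59; v² = 0.207936.
t = (97.59 − 0.572)/0.207936 = 467 days (vs. the pure-advection estimate x/v = 469 d).

467 days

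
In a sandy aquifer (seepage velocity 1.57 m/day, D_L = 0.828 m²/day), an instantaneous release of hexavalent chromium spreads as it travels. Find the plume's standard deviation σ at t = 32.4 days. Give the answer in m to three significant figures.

7.32 m

Dispersive spreading gives a Gaussian with σ² = 2Dt; advection only shifts the center.
σ = √(2 × 0.828 × 32.4) = 7.32 m.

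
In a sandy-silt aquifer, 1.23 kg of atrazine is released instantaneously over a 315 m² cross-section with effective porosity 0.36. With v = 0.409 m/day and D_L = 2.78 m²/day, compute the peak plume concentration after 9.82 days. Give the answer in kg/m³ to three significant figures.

0.000586 kg/m³

The peak of an instantaneous 1D plume sits at x = vt; there the Gaussian factor is 1 and C_max = M/(n_e·A·√(4πDt)), where n_e·A is the pore area the mass is dissolved in.
√(4πDt) = √(4π × 2.78 × 9.82) = 18.52 m, so C_max = 1.23/(0.36 × 315 × 18.52) = 0.000586 kg/m³.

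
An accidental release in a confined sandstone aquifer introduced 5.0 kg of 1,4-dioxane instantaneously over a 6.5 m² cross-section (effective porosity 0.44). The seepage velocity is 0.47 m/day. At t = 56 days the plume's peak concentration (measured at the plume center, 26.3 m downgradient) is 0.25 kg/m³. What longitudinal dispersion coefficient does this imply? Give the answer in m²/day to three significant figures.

At the plume center C_max = M/(n_e·A·√(4πDt)), so D = M²/(4πt·(n_e·A·C_max)²).
n_e·A·C_max = 0.44 × 6.5 × 0.25 = 0.7150 kg/m.
D = 5.0²/(4π × 56 × 0.7150²) = 0.0695 m²/day.

0.0695 m²/day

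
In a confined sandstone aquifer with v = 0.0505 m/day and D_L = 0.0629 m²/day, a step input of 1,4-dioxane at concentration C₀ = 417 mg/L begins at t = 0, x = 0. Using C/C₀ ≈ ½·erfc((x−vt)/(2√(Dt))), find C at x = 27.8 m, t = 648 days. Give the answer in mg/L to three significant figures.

For a continuous step input, C/C₀ ≈ ½·erfc((x−vt)/(2√(Dt))).
vt = 0.0505 × 648 = 32.724 m and 2√(Dt) = 2√(0.0629 × 648) = 12.77 m.
Argument (x−vt)/(2√(Dt)) = (27.8 − 32.724)/12.77 = -0.3856; ½·erfc(-0.3856) = 0.7072.
C = 417 × 0.7072 = 295 mg/L.

295 mg/L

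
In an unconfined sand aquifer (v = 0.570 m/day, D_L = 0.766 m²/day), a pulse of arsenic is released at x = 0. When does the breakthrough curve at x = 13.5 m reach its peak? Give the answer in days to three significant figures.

For the 1D instantaneous-source solution, setting ∂C/∂t = 0 at fixed x gives v²t² + 2Dt − x² = 0, so t = (√(D² + v²x²) − D)/v².
√(D² + v²x²) = √(0.766² + 0.570² × 13.5²) = 7.733; v² = 0.3249.
t = (7.733 − 0.766)/0.3249 = 21.4 days (vs. the pure-advection estimate x/v = 23.7 d).

21.4 days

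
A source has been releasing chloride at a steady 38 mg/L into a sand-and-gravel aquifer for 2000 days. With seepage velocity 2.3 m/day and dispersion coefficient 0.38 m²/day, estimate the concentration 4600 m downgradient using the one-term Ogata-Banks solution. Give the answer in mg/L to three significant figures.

19.0 mg/L

For a continuous step input, C/C₀ ≈ ½·erfc((x−vt)/(2√(Dt))).
vt = 2.3 × 2000 = 4600 m and 2√(Dt) = 2√(0.38 × 2000) = 55.14 m.
Argument (x−vt)/(2√(Dt)) = (4600 − 4600)/55.14 = 0; ½·erfc(0) = 0.5000.
C = 38 × 0.5000 = 19.0 mg/L.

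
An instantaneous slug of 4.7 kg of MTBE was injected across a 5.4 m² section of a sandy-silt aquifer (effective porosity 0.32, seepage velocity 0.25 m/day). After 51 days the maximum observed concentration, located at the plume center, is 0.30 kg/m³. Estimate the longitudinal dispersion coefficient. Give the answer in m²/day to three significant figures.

At the plume center C_max = M/(n_e·A·√(4πDt)), so D = M²/(4πt·(n_e·A·C_max)²).
n_e·A·C_max = 0.32 × 5.4 × 0.30 = 0.5184 kg/m.
D = 4.7²/(4π × 51 × 0.5184²) = 0.128 m²/day.

0.128 m²/day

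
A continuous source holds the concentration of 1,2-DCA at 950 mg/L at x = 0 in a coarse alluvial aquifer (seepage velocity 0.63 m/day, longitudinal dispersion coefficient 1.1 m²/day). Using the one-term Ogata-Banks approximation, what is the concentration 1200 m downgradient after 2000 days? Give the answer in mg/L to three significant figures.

776 mg/L

For a continuous step input, C/C₀ ≈ ½·erfc((x−vt)/(2√(Dt))).
vt = 0.63 × 2000 = 1260 m and 2√(Dt) = 2√(1.1 × 2000) = 93.81 m.
Argument (x−vt)/(2√(Dt)) = (1200 − 1260)/93.81 = -0.6396; ½·erfc(-0.6396) = 0.8171.
C = 950 × 0.8171 = 776 mg/L.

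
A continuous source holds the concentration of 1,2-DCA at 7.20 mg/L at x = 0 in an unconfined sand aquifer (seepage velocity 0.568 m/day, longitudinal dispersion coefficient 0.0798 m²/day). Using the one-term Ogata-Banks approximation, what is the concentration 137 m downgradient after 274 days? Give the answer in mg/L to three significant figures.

For a continuous step input, C/C₀ ≈ ½·erfc((x−vt)/(2√(Dt))).
vt = 0.568 × 274 = 155.632 m and 2√(Dt) = 2√(0.0798 × 274) = 9.352 m.
Argument (x−vt)/(2√(Dt)) = (137 − 155.632)/9.352 = -1.992; ½·erfc(-1.992) = 0.9976.
C = 7.20 × 0.9976 = 7.18 mg/L.

7.18 mg/L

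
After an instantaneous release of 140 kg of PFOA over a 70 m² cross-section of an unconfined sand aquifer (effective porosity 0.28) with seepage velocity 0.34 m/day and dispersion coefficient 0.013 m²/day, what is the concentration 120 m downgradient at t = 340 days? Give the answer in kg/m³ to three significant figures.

For an instantaneous plane source, C(x,t) = M/(n_e·A·√(4πDt)) · exp(−(x−vt)²/(4Dt)), with n_e·A the pore (flow) area.
Plume center vt = 0.34 × 340 = 115.6 m, so the well at 120 m is 4.4 m downgradient of the peak.
√(4πDt) = 7.453 m, giving peak height M/(n_e·A·√(4πDt)) = 140/(0.28 × 70 × 7.453) = 0.9584 kg/m³.
(x−vt)²/(4Dt) = (4.4)²/(4 × 0.013 × 340) = 1.095; exp(−1.095) = 0.3345.
C = 0.9584 × 0.3345 = 0.321 kg/m³.

0.321 kg/m³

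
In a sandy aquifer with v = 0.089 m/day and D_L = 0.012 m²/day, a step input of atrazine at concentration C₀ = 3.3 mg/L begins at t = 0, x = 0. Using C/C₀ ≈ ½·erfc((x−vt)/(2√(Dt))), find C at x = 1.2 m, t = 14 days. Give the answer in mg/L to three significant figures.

1.75 mg/L

For a continuous step input, C/C₀ ≈ ½·erfc((x−vt)/(2√(Dt))).
vt = 0.089 × 14 = 1.246 m and 2√(Dt) = 2√(0.012 × 14) = 0.8198 m.
Argument (x−vt)/(2√(Dt)) = (1.2 − 1.246)/0.8198 = -0.05611; ½·erfc(-0.05611) = 0.5316.
C = 3.3 × 0.5316 = 1.75 mg/L.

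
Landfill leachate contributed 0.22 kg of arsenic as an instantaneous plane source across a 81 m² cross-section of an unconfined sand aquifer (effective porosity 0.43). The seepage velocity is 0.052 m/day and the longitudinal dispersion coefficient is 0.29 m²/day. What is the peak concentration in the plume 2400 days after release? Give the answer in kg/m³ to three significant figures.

The peak of an instantaneous 1D plume sits at x = vt; there the Gaussian factor is 1 and C_max = M/(n_e·A·√(4πDt)), where n_e·A is the pore area the mass is dissolved in.
√(4πDt) = √(4π × 0.29 × 2400) = 93.52 m, so C_max = 0.22/(0.43 × 81 × 93.52) = 6.75e-05 kg/m³.

6.75e-05 kg/m³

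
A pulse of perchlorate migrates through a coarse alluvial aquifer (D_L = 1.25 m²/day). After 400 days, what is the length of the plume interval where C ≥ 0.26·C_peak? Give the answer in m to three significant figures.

The plume is Gaussian with σ = √(2Dt) = √(2 × 1.25 × 400) = 31.62 m.
C/C_peak = exp(−Δx²/(2σ²)) = 0.26 ⇒ Δx = σ·√(−2 ln 0.26) = 31.62 × 1.641 = 51.89 m.
Width = 2Δx = 104 m.

104 m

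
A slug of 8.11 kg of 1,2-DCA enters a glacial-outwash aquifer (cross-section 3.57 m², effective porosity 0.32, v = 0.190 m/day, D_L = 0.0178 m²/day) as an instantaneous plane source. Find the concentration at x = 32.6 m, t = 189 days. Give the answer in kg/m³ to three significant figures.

For an instantaneous plane source, C(x,t) = M/(n_e·A·√(4πDt)) · exp(−(x−vt)²/(4Dt)), with n_e·A the pore (flow) area.
Plume center vt = 0.190 × 189 = 35.91 m, so the well at 32.6 m is 3.31 m upgradient of the peak.
√(4πDt) = 6.502 m, giving peak height M/(n_e·A·√(4πDt)) = 8.11/(0.32 × 3.57 × 6.502) = 1.092 kg/m³.
(x−vt)²/(4Dt) = (-3.31)²/(4 × 0.0178 × 189) = 0.8142; exp(−0.8142) = 0.4430.
C = 1.092 × 0.4430 = 0.484 kg/m³.

0.484 kg/m³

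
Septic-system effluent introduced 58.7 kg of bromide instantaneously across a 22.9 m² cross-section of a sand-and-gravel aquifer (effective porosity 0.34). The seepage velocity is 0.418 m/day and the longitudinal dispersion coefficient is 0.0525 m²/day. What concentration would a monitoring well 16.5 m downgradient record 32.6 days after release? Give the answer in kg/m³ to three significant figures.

0.487 kg/m³

For an instantaneous plane source, C(x,t) = M/(n_e·A·√(4πDt)) · exp(−(x−vt)²/(4Dt)), with n_e·A the pore (flow) area.
Plume center vt = 0.418 × 32.6 = 13.6268 m, so the well at 16.5 m is 2.8732 m downgradient of the peak.
√(4πDt) = 4.638 m, giving peak height M/(n_e·A·√(4πDt)) = 58.7/(0.34 × 22.9 × 4.638) = 1.626 kg/m³.
(x−vt)²/(4Dt) = (2.8732)²/(4 × 0.0525 × 32.6) = 1.206; exp(−1.206) = 0.2994.
C = 1.626 × 0.2994 = 0.487 kg/m³.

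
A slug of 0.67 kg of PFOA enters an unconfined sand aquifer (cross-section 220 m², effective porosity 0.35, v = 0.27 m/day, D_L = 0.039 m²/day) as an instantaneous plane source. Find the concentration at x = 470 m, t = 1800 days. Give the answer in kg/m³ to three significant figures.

For an instantaneous plane source, C(x,t) = M/(n_e·A·√(4πDt)) · exp(−(x−vt)²/(4Dt)), with n_e·A the pore (flow) area.
Plume center vt = 0.27 × 1800 = 486 m, so the well at 470 m is 16 m upgradient of the peak.
√(4πDt) = 29.70 m, giving peak height M/(n_e·A·√(4πDt)) = 0.67/(0.35 × 220 × 29.70) = 0.0002930 kg/m³.
(x−vt)²/(4Dt) = (-16)²/(4 × 0.039 × 1800) = 0.9117; exp(−0.9117) = 0.4018.
C = 0.0002930 × 0.4018 = 0.000118 kg/m³.

0.000118 kg/m³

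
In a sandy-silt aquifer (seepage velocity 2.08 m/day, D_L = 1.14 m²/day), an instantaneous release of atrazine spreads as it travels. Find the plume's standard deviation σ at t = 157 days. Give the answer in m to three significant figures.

18.9 m

Dispersive spreading gives a Gaussian with σ² = 2Dt; advection only shifts the center.
σ = √(2 × 1.14 × 157) = 18.9 m.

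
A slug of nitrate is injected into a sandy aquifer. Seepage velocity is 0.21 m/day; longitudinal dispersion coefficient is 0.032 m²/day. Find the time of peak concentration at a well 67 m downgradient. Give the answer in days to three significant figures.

For the 1D instantaneous-source solution, setting ∂C/∂t = 0 at fixed x gives v²t² + 2Dt − x² = 0, so t = (√(D² + v²x²) − D)/v².
√(D² + v²x²) = √(0.032² + 0.21² × 67²) = 14.07; v² = 0.0441.
t = (14.07 − 0.032)/0.0441 = 318 days (vs. the pure-advection estimate x/v = 319 d).

318 days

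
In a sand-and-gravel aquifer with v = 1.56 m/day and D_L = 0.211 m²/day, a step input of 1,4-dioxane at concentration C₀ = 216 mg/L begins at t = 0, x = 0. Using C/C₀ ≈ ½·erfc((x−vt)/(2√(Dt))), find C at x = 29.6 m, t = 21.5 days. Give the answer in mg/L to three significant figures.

For a continuous step input, C/C₀ ≈ ½·erfc((x−vt)/(2√(Dt))).
vt = 1.56 × 21.5 = 33.54 m and 2√(Dt) = 2√(0.211 × 21.5) = 4.260 m.
Argument (x−vt)/(2√(Dt)) = (29.6 − 33.54)/4.260 = -0.9249; ½·erfc(-0.9249) = 0.9046.
C = 216 × 0.9046 = 195 mg/L.

195 mg/L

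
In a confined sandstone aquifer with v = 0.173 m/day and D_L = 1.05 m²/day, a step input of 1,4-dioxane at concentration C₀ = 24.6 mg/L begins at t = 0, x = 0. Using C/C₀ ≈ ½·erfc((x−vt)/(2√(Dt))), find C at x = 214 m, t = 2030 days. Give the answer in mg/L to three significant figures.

24.2 mg/L

For a continuous step input, C/C₀ ≈ ½·erfc((x−vt)/(2√(Dt))).
vt = 0.173 × 2030 = 351.19 m and 2√(Dt) = 2√(1.05 × 2030) = 92.34 m.
Argument (x−vt)/(2√(Dt)) = (214 − 351.19)/92.34 = -1.486; ½·erfc(-1.486) = 0.9822.
C = 24.6 × 0.9822 = 24.2 mg/L.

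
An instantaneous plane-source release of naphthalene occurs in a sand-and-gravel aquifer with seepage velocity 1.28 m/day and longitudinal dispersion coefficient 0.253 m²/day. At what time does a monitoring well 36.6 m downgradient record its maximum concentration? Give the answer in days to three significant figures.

28.4 days

For the 1D instantaneous-source solution, setting ∂C/∂t = 0 at fixed x gives v²t² + 2Dt − x² = 0, so t = (√(D² + v²x²) − D)/v².
√(D² + v²x²) = √(0.253² + 1.28² × 36.6²) = 46.85; v² = 1.6384.
t = (46.85 − 0.253)/1.6384 = 28.4 days (vs. the pure-advection estimate x/v = 28.6 d).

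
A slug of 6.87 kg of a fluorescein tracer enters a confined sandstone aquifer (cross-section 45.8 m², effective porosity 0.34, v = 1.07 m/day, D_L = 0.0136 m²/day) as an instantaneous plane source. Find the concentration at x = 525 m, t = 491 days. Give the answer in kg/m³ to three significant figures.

0.0479 kg/m³

For an instantaneous plane source, C(x,t) = M/(n_e·A·√(4πDt)) · exp(−(x−vt)²/(4Dt)), with n_e·A the pore (flow) area.
Plume center vt = 1.07 × 491 = 525.37 m, so the well at 525 m is 0.37 m upgradient of the peak.
√(4πDt) = 9.160 m, giving peak height M/(n_e·A·√(4πDt)) = 6.87/(0.34 × 45.8 × 9.160) = 0.04816 kg/m³.
(x−vt)²/(4Dt) = (-0.37)²/(4 × 0.0136 × 491) = 0.005125; exp(−0.005125) = 0.9949.
C = 0.04816 × 0.9949 = 0.0479 kg/m³.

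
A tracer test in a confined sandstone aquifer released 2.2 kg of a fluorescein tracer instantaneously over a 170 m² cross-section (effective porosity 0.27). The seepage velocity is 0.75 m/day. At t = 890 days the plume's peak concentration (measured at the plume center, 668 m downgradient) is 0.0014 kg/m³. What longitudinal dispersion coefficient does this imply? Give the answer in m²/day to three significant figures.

0.105 m²/day

At the plume center C_max = M/(n_e·A·√(4πDt)), so D = M²/(4πt·(n_e·A·C_max)²).
n_e·A·C_max = 0.27 × 170 × 0.0014 = 0.06426 kg/m.
D = 2.2²/(4π × 890 × 0.06426²) = 0.105 m²/day.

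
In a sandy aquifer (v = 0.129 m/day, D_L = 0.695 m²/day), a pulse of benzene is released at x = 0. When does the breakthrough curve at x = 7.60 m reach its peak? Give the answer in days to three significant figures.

For the 1D instantaneous-source solution, setting ∂C/∂t = 0 at fixed x gives v²t² + 2Dt − x² = 0, so t = (√(D² + v²x²) − D)/v².
√(D² + v²x²) = √(0.695² + 0.129² × 7.60²) = 1.202; v² = 0.016641.
t = (1.202 − 0.695)/0.016641 = 30.5 days (vs. the pure-advection estimate x/v = 58.9 d).

30.5 days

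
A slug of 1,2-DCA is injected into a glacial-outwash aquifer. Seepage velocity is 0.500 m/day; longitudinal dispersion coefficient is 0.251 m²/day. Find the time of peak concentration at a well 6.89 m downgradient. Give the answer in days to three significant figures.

12.8 days

For the 1D instantaneous-source solution, setting ∂C/∂t = 0 at fixed x gives v²t² + 2Dt − x² = 0, so t = (√(D² + v²x²) − D)/v².
√(D² + v²x²) = √(0.251² + 0.500² × 6.89²) = 3.454; v² = 0.25.
t = (3.454 − 0.251)/0.25 = 12.8 days (vs. the pure-advection estimate x/v = 13.8 d).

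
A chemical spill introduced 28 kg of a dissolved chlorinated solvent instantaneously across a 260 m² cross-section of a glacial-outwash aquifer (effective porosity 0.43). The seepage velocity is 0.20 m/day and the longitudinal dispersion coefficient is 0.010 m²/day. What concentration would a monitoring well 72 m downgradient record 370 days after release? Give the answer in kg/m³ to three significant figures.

0.0280 kg/m³

For an instantaneous plane source, C(x,t) = M/(n_e·A·√(4πDt)) · exp(−(x−vt)²/(4Dt)), with n_e·A the pore (flow) area.
Plume center vt = 0.20 × 370 = 74 m, so the well at 72 m is 2 m upgradient of the peak.
√(4πDt) = 6.819 m, giving peak height M/(n_e·A·√(4πDt)) = 28/(0.43 × 260 × 6.819) = 0.03673 kg/m³.
(x−vt)²/(4Dt) = (-2)²/(4 × 0.010 × 370) = 0.2703; exp(−0.2703) = 0.7632.
C = 0.03673 × 0.7632 = 0.0280 kg/m³.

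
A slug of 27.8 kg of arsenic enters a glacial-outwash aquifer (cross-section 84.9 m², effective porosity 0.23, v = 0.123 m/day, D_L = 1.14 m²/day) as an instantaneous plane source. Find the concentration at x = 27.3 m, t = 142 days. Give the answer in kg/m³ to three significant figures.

For an instantaneous plane source, C(x,t) = M/(n_e·A·√(4πDt)) · exp(−(x−vt)²/(4Dt)), with n_e·A the pore (flow) area.
Plume center vt = 0.123 × 142 = 17.466 m, so the well at 27.3 m is 9.834 m downgradient of the peak.
√(4πDt) = 45.10 m, giving peak height M/(n_e·A·√(4πDt)) = 27.8/(0.23 × 84.9 × 45.10) = 0.03157 kg/m³.
(x−vt)²/(4Dt) = (9.834)²/(4 × 1.14 × 142) = 0.1494; exp(−0.1494) = 0.8612.
C = 0.03157 × 0.8612 = 0.0272 kg/m³.

0.0272 kg/m³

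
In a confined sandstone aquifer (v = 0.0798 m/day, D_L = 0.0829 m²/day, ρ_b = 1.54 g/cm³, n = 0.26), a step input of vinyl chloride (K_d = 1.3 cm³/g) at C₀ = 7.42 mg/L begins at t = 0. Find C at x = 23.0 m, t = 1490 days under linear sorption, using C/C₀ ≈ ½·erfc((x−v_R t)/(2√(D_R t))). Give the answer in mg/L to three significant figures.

Retardation factor R = 1 + ρ_b·K_d/n = 1 + 1.54 × 1.3/0.26 = 8.700.
Sorption retards both mechanisms: v_R = v/R = 0.009172 m/day, D_R = D/R = 0.009529 m²/day.
v_R·t = 0.009172 × 1490 = 13.66628 m; 2√(D_R t) = 7.536 m; argument = (23.0 − 13.66628)/7.536 = 1.239.
C = C₀ × ½·erfc(1.239) = 7.42 × 0.03987 = 0.296 mg/L.

0.296 mg/L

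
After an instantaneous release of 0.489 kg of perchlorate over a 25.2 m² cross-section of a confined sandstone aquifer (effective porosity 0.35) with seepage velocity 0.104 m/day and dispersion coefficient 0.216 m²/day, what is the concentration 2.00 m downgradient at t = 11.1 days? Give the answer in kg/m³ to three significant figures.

0.00937 kg/m³

For an instantaneous plane source, C(x,t) = M/(n_e·A·√(4πDt)) · exp(−(x−vt)²/(4Dt)), with n_e·A the pore (flow) area.
Plume center vt = 0.104 × 11.1 = 1.1544 m, so the well at 2.00 m is 0.8456 m downgradient of the peak.
√(4πDt) = 5.489 m, giving peak height M/(n_e·A·√(4πDt)) = 0.489/(0.35 × 25.2 × 5.489) = 0.01010 kg/m³.
(x−vt)²/(4Dt) = (0.8456)²/(4 × 0.216 × 11.1) = 0.07456; exp(−0.07456) = 0.9282.
C = 0.01010 × 0.9282 = 0.00937 kg/m³.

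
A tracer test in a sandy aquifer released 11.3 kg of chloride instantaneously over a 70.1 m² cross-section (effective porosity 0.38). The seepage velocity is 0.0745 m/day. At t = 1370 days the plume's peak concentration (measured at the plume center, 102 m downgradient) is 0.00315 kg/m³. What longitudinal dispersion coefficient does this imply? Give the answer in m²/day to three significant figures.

At the plume center C_max = M/(n_e·A·√(4πDt)), so D = M²/(4πt·(n_e·A·C_max)²).
n_e·A·C_max = 0.38 × 70.1 × 0.00315 = 0.08391 kg/m.
D = 11.3²/(4π × 1370 × 0.08391²) = 1.05 m²/day.

1.05 m²/day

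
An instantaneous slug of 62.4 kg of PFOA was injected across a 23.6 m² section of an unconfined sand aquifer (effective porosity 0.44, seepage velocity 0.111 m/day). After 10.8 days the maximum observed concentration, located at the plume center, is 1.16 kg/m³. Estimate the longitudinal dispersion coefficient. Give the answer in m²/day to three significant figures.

At the plume center C_max = M/(n_e·A·√(4πDt)), so D = M²/(4πt·(n_e·A·C_max)²).
n_e·A·C_max = 0.44 × 23.6 × 1.16 = 12.05 kg/m.
D = 62.4²/(4π × 10.8 × 12.05²) = 0.198 m²/day.

0.198 m²/day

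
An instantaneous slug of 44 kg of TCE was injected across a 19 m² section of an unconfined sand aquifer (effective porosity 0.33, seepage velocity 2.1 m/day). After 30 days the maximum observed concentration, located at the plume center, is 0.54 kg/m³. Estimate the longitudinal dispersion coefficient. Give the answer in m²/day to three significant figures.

At the plume center C_max = M/(n_e·A·√(4πDt)), so D = M²/(4πt·(n_e·A·C_max)²).
n_e·A·C_max = 0.33 × 19 × 0.54 = 3.386 kg/m.
D = 44²/(4π × 30 × 3.386²) = 0.448 m²/day.

0.448 m²/day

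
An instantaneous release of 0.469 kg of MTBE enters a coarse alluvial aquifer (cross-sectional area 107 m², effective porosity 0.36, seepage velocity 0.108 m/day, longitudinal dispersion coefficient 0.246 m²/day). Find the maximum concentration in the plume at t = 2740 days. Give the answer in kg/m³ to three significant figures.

0.000132 kg/m³

The peak of an instantaneous 1D plume sits at x = vt; there the Gaussian factor is 1 and C_max = M/(n_e·A·√(4πDt)), where n_e·A is the pore area the mass is dissolved in.
√(4πDt) = √(4π × 0.246 × 2740) = 92.03 m, so C_max = 0.469/(0.36 × 107 × 92.03) = 0.000132 kg/m³.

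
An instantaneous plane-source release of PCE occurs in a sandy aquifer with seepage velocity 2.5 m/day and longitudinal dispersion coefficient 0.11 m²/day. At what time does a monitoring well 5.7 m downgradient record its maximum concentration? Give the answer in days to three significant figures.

For the 1D instantaneous-source solution, setting ∂C/∂t = 0 at fixed x gives v²t² + 2Dt − x² = 0, so t = (√(D² + v²x²) − D)/v².
√(D² + v²x²) = √(0.11² + 2.5² × 5.7²) = 14.25; v² = 6.25.
t = (14.25 − 0.11)/6.25 = 2.26 days (vs. the pure-advection estimate x/v = 2.28 d).

2.26 days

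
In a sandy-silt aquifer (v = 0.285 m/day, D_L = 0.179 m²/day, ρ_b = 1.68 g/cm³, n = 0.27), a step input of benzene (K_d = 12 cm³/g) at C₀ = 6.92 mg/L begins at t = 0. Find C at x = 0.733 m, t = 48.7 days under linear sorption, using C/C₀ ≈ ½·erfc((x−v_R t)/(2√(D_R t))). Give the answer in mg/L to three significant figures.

Retardation factor R = 1 + ρ_b·K_d/n = 1 + 1.68 × 12/0.27 = 75.67.
Sorption retards both mechanisms: v_R = v/R = 0.003766 m/day, D_R = D/R = 0.002366 m²/day.
v_R·t = 0.003766 × 48.7 = 0.1834042 m; 2√(D_R t) = 0.6789 m; argument = (0.733 − 0.1834042)/0.6789 = 0.8095.
C = C₀ × ½·erfc(0.8095) = 6.92 × 0.1261 = 0.873 mg/L.

0.873 mg/L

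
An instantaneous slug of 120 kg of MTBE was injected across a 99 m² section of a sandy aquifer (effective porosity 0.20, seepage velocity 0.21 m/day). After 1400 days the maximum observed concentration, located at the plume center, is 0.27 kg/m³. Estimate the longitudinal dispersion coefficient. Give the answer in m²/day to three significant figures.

0.0286 m²/day

At the plume center C_max = M/(n_e·A·√(4πDt)), so D = M²/(4πt·(n_e·A·C_max)²).
n_e·A·C_max = 0.20 × 99 × 0.27 = 5.346 kg/m.
D = 120²/(4π × 1400 × 5.346²) = 0.0286 m²/day.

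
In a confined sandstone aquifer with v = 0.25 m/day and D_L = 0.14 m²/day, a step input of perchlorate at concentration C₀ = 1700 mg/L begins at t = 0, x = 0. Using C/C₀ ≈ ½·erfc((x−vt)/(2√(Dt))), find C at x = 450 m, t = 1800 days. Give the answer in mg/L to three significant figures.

850 mg/L

For a continuous step input, C/C₀ ≈ ½·erfc((x−vt)/(2√(Dt))).
vt = 0.25 × 1800 = 450 m and 2√(Dt) = 2√(0.14 × 1800) = 31.75 m.
Argument (x−vt)/(2√(Dt)) = (450 − 450)/31.75 = 0; ½·erfc(0) = 0.5000.
C = 1700 × 0.5000 = 850 mg/L.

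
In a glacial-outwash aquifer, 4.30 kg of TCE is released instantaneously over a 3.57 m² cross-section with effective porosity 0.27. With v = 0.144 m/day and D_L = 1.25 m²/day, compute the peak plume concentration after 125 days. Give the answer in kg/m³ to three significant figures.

0.101 kg/m³

The peak of an instantaneous 1D plume sits at x = vt; there the Gaussian factor is 1 and C_max = M/(n_e·A·√(4πDt)), where n_e·A is the pore area the mass is dissolved in.
√(4πDt) = √(4π × 1.25 × 125) = 44.31 m, so C_max = 4.30/(0.27 × 3.57 × 44.31) = 0.101 kg/m³.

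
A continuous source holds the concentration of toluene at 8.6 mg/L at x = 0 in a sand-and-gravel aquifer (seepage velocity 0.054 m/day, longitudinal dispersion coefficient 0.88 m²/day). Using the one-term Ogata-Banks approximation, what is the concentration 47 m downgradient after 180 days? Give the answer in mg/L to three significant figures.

For a continuous step input, C/C₀ ≈ ½·erfc((x−vt)/(2√(Dt))).
vt = 0.054 × 180 = 9.72 m and 2√(Dt) = 2√(0.88 × 180) = 25.17 m.
Argument (x−vt)/(2√(Dt)) = (47 − 9.72)/25.17 = 1.481; ½·erfc(1.481) = 0.01811.
C = 8.6 × 0.01811 = 0.156 mg/L.

0.156 mg/L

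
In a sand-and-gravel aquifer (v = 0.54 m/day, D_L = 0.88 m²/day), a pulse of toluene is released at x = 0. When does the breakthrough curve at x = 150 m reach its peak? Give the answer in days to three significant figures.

275 days

For the 1D instantaneous-source solution, setting ∂C/∂t = 0 at fixed x gives v²t² + 2Dt − x² = 0, so t = (√(D² + v²x²) − D)/v².
√(D² + v²x²) = √(0.88² + 0.54² × 150²) = 81.00; v² = 0.2916.
t = (81.00 − 0.88)/0.2916 = 275 days (vs. the pure-advection estimate x/v = 278 d).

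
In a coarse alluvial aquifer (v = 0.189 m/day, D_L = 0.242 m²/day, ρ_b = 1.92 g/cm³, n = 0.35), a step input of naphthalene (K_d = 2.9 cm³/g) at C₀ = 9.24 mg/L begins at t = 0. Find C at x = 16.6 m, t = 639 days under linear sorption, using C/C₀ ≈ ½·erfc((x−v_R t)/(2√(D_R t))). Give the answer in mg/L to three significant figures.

Retardation factor R = 1 + ρ_b·K_d/n = 1 + 1.92 × 2.9/0.35 = 16.91.
Sorption retards both mechanisms: v_R = v/R = 0.01118 m/day, D_R = D/R = 0.01431 m²/day.
v_R·t = 0.01118 × 639 = 7.14402 m; 2√(D_R t) = 6.048 m; argument = (16.6 − 7.14402)/6.048 = 1.563.
C = C₀ × ½·erfc(1.563) = 9.24 × 0.01354 = 0.125 mg/L.

0.125 mg/L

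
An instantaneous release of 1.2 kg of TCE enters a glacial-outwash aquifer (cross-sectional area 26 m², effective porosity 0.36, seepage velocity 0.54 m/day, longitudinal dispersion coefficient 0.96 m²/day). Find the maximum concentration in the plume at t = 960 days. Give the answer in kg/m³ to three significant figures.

0.00119 kg/m³

The peak of an instantaneous 1D plume sits at x = vt; there the Gaussian factor is 1 and C_max = M/(n_e·A·√(4πDt)), where n_e·A is the pore area the mass is dissolved in.
√(4πDt) = √(4π × 0.96 × 960) = 107.6 m, so C_max = 1.2/(0.36 × 26 × 107.6) = 0.00119 kg/m³.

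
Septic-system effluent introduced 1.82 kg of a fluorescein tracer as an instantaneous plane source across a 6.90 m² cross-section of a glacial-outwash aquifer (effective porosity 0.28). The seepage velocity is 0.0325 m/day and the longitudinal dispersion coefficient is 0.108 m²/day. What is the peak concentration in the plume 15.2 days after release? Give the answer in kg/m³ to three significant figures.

0.207 kg/m³

The peak of an instantaneous 1D plume sits at x = vt; there the Gaussian factor is 1 and C_max = M/(n_e·A·√(4πDt)), where n_e·A is the pore area the mass is dissolved in.
√(4πDt) = √(4π × 0.108 × 15.2) = 4.542 m, so C_max = 1.82/(0.28 × 6.90 × 4.542) = 0.207 kg/m³.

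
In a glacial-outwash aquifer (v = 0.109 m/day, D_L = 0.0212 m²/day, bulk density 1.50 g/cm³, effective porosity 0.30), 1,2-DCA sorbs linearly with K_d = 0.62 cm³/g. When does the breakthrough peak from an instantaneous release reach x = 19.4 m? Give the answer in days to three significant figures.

722 days

Retardation factor R = 1 + ρ_b·K_d/n = 1 + 1.50 × 0.62/0.30 = 4.100.
Sorption retards both mechanisms: v_R = v/R = 0.02659 m/day, D_R = D/R = 0.005171 m²/day.
Peak time from v_R²t² + 2D_R t − x² = 0: t = (√(D_R² + v_R²x²) − D_R)/v_R².
√(D_R² + v_R²x²) = √(0.005171² + 0.02659² × 19.4²) = 0.5159; v_R² = 0.0007070.
t = (0.5159 − 0.005171)/0.0007070 = 722 days.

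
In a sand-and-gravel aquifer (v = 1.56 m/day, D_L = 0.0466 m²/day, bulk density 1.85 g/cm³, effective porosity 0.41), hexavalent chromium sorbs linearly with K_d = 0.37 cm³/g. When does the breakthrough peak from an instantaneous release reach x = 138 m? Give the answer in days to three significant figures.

236 days

Retardation factor R = 1 + ρ_b·K_d/n = 1 + 1.85 × 0.37/0.41 = 2.670.
Sorption retards both mechanisms: v_R = v/R = 0.5843 m/day, D_R = D/R = 0.01745 m²/day.
Peak time from v_R²t² + 2D_R t − x² = 0: t = (√(D_R² + v_R²x²) − D_R)/v_R².
√(D_R² + v_R²x²) = √(0.01745² + 0.5843² × 138²) = 80.63; v_R² = 0.3414.
t = (80.63 − 0.01745)/0.3414 = 236 days.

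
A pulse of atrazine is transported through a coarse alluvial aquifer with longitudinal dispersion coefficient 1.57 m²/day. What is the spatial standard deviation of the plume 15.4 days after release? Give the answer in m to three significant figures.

6.95 m

Dispersive spreading gives a Gaussian with σ² = 2Dt; advection only shifts the center.
σ = √(2 × 1.57 × 15.4) = 6.95 m.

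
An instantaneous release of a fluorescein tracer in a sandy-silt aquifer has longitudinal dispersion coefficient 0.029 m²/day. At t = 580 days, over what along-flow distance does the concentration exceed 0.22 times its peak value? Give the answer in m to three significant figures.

The plume is Gaussian with σ = √(2Dt) = √(2 × 0.029 × 580) = 5.800 m.
C/C_peak = exp(−Δx²/(2σ²)) = 0.22 ⇒ Δx = σ·√(−2 ln 0.22) = 5.800 × 1.740 = 10.09 m.
Width = 2Δx = 20.2 m.

20.2 m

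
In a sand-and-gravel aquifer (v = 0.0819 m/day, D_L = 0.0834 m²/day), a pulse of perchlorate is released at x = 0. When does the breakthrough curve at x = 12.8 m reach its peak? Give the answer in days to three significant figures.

144 days

For the 1D instantaneous-source solution, setting ∂C/∂t = 0 at fixed x gives v²t² + 2Dt − x² = 0, so t = (√(D² + v²x²) − D)/v².
√(D² + v²x²) = √(0.0834² + 0.0819² × 12.8²) = 1.052; v² = 0.00670761.
t = (1.052 − 0.0834)/0.00670761 = 144 days (vs. the pure-advection estimate x/v = 156 d).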